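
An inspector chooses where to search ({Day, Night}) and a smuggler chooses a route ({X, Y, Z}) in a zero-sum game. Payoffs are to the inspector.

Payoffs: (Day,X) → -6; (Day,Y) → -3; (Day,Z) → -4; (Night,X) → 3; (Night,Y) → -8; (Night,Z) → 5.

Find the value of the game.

Row minima: Day → -6, Night → -8; maximin = -6.
Column maxima: X → 3, Y → -3, Z → 5; minimax = -3.
-6 ≠ -3, so there is no saddle point; optimal play is mixed.
Z is strictly dominated by X (it gives the inspector strictly more in every row), so the smuggler never plays it.
On the remaining 2×2 (Day, Night vs X, Y):
Let the inspector play Day with probability p. Expected payoff against X: (-6)p + 3(1−p) = −9p + 3; against Y: (-3)p + (-8)(1−p) = 5p − 8.
Setting these equal: −9p + 3 = 5p − 8 ⇒ −14p = -11 ⇒ p = 11/14, and the value is (-9)·(11/14) + 3 = -57/14.
For the smuggler: with q = P(X), equating Day's and Night's payoffs gives −3q − 3 = 11q − 8 ⇒ q = 5/14.

-57/14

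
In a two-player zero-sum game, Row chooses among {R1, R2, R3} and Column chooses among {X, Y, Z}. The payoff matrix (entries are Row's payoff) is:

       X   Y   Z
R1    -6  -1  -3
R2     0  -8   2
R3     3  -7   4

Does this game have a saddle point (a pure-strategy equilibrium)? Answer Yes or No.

No

Row minima: R1 → -6, R2 → -8, R3 → -7; maximin = -6.
Column maxima: X → 3, Y → -1, Z → 4; minimax = -1.
-6 ≠ -1, so no pure-strategy equilibrium exists.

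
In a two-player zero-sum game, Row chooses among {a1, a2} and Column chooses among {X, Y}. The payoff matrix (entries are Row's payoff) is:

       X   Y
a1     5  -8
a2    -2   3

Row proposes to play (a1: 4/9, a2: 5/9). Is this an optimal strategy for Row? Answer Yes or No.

No

Against X this mix gives (4/9)·5 + (5/9)·(-2) = 10/9.
Against Y this mix gives (4/9)·(-8) + (5/9)·3 = -17/9.
Column will play Y, holding Row to -17/9. Shifting weight toward the row that does better against Y would raise this floor (the equalizing mix achieves -1/18 against both Y and X), so the proposed strategy is not optimal.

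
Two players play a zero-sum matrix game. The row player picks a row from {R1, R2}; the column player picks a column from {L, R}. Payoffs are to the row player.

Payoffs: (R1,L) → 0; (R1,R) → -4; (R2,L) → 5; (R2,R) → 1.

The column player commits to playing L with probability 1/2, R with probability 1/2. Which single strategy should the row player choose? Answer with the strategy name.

R2

Expected payoff of R1: (1/2)·0 + (1/2)·(-4) = -2.
Expected payoff of R2: (1/2)·5 + (1/2)·1 = 3.
The largest is 3, so the row player's best response is R2.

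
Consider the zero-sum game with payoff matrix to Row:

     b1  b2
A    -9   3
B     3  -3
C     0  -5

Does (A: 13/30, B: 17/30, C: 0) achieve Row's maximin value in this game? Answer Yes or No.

No

Against b1 this mix gives (13/30)·(-9) + (17/30)·3 = -11/5.
Against b2 this mix gives (13/30)·3 + (17/30)·(-3) = -2/5.
Column will play b1, holding Row to -11/5. Shifting weight toward the row that does better against b1 would raise this floor (the equalizing mix achieves -1 against both b1 and b2), so the proposed strategy is not optimal.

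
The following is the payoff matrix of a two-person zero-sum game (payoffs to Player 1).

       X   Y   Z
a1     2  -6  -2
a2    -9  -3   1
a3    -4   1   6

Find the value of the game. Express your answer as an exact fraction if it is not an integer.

-22/13

Row minima: a1 → -6, a2 → -9, a3 → -4; maximin = -4.
Column maxima: X → 2, Y → 1, Z → 6; minimax = 1.
-4 ≠ 1, so there is no saddle point; optimal play is mixed.
a2 is strictly dominated by a3, so Player 1 never plays it.
Z is strictly dominated by Y (it gives Player 1 strictly more in every row), so Player 2 never plays it.
On the remaining 2×2 (a1, a3 vs X, Y):
Let Player 1 play a1 with probability p. Expected payoff against X: 2p + (-4)(1−p) = 6p − 4; against Y: (-6)p + 1(1−p) = −7p + 1.
Setting these equal: 6p − 4 = −7p + 1 ⇒ 13p = 5 ⇒ p = 5/13, and the value is (6)·(5/13) − 4 = -22/13.
For Player 2: with q = P(X), equating a1's and a3's payoffs gives 8q − 6 = −5q + 1 ⇒ q = 7/13.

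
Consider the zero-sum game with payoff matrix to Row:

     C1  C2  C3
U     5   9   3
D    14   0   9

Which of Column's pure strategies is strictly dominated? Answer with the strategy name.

C1

C3 holds Row's payoff strictly below C1 in every row: 3 < 5, 9 < 14.
So C1 is strictly dominated for Column.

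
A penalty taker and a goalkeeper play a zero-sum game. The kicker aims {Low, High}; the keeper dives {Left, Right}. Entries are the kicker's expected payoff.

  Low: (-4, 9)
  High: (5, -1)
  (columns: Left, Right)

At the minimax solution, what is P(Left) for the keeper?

Row minima: Low → -4, High → -1; maximin = -1.
Column maxima: Left → 5, Right → 9; minimax = 5.
-1 ≠ 5, so there is no saddle point; optimal play is mixed.
Let the kicker play Low with probability p. Expected payoff against Left: (-4)p + 5(1−p) = −9p + 5; against Right: 9p + (-1)(1−p) = 10p − 1.
Setting these equal: −9p + 5 = 10p − 1 ⇒ −19p = -6 ⇒ p = 6/19, and the value is (-9)·(6/19) + 5 = 41/19.
For the keeper: with q = P(Left), equating Low's and High's payoffs gives −13q + 9 = 6q − 1 ⇒ q = 10/19.

10/19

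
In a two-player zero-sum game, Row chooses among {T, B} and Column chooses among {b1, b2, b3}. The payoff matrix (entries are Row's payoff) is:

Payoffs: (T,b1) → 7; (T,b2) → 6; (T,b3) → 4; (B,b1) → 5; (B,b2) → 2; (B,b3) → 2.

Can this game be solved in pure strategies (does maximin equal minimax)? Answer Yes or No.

Row minima: T → 4, B → 2; maximin = 4.
Column maxima: b1 → 7, b2 → 6, b3 → 4; minimax = 4.
maximin = minimax = 4, so a saddle point exists.

Yes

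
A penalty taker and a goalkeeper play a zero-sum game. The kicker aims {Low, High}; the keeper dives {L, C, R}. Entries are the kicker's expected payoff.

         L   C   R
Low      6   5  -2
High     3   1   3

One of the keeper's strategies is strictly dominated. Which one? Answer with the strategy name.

C holds the kicker's payoff strictly below L in every row: 5 < 6, 1 < 3.
So L is strictly dominated for the keeper.

L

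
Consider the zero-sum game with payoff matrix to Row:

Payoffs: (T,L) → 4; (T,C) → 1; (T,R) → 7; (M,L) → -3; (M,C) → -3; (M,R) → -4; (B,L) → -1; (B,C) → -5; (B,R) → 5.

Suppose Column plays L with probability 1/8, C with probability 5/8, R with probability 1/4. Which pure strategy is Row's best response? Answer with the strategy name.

T

Expected payoff of T: (1/8)·4 + (5/8)·1 + (1/4)·7 = 23/8.
Expected payoff of M: (1/8)·(-3) + (5/8)·(-3) + (1/4)·(-4) = -13/4.
Expected payoff of B: (1/8)·(-1) + (5/8)·(-5) + (1/4)·5 = -2.
The largest is 23/8, so Row's best response is T.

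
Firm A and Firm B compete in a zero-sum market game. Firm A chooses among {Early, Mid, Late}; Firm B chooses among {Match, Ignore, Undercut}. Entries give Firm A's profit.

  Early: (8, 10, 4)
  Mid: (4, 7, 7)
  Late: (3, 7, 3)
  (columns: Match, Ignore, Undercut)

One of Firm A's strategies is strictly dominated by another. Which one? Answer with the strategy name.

Early gives a strictly higher payoff than Late against every column: 8 > 3, 10 > 7, 4 > 3.
So Late is strictly dominated and Firm A never plays it.

Late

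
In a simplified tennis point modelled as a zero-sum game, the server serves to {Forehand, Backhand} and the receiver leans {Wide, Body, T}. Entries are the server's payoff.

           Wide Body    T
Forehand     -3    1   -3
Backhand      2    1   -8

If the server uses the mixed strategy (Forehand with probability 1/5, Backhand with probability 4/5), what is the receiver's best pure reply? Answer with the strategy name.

If the receiver plays Wide, the server's expected payoff is (1/5)·(-3) + (4/5)·2 = 1.
If the receiver plays Body, the server's expected payoff is (1/5)·1 + (4/5)·1 = 1.
If the receiver plays T, the server's expected payoff is (1/5)·(-3) + (4/5)·(-8) = -7.
The receiver minimizes the server's payoff; the smallest is -7, so the best response is T.

T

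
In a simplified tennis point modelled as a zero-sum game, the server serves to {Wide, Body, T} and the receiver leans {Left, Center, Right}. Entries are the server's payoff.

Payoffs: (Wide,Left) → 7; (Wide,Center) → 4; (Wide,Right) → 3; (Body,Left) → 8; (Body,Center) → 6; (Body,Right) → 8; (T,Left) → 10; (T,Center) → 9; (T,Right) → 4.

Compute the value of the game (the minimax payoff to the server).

48/7

Row minima: Wide → 3, Body → 6, T → 4; maximin = 6.
Column maxima: Left → 10, Center → 9, Right → 8; minimax = 8.
6 ≠ 8, so there is no saddle point; optimal play is mixed.
Wide is strictly dominated by Body, so the server never plays it.
Left is strictly dominated by Center (it gives the server strictly more in every row), so the receiver never plays it.
On the remaining 2×2 (Body, T vs Center, Right):
Let the server play Body with probability p. Expected payoff against Center: 6p + 9(1−p) = −3p + 9; against Right: 8p + 4(1−p) = 4p + 4.
Setting these equal: −3p + 9 = 4p + 4 ⇒ −7p = -5 ⇒ p = 5/7, and the value is (-3)·(5/7) + 9 = 48/7.
For the receiver: with q = P(Center), equating Body's and T's payoffs gives −2q + 8 = 5q + 4 ⇒ q = 4/7.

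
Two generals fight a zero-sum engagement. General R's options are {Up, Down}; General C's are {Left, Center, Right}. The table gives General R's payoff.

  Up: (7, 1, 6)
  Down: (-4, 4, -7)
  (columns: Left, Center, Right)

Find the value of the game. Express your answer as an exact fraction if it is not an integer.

Row minima: Up → 1, Down → -7; maximin = 1.
Column maxima: Left → 7, Center → 4, Right → 6; minimax = 4.
1 ≠ 4, so there is no saddle point; optimal play is mixed.
Left is strictly dominated by Right (it gives General R strictly more in every row), so General C never plays it.
On the remaining 2×2 (Up, Down vs Center, Right):
Let General R play Up with probability p. Expected payoff against Center: 1p + 4(1−p) = −3p + 4; against Right: 6p + (-7)(1−p) = 13p − 7.
Setting these equal: −3p + 4 = 13p − 7 ⇒ −16p = -11 ⇒ p = 11/16, and the value is (-3)·(11/16) + 4 = 31/16.
For General C: with q = P(Center), equating Up's and Down's payoffs gives −5q + 6 = 11q − 7 ⇒ q = 13/16.

31/16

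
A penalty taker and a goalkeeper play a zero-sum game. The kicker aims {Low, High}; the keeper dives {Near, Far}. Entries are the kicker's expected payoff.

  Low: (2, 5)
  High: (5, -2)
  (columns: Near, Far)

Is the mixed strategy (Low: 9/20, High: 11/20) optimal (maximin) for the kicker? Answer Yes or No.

Against Near this mix gives (9/20)·2 + (11/20)·5 = 73/20.
Against Far this mix gives (9/20)·5 + (11/20)·(-2) = 23/20.
The keeper will play Far, holding the kicker to 23/20. Shifting weight toward the row that does better against Far would raise this floor (the equalizing mix achieves 29/10 against both Far and Near), so the proposed strategy is not optimal.

No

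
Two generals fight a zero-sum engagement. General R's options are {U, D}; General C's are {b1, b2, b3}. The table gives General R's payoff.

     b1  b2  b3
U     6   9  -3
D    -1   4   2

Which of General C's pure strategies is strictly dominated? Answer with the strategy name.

b2

b1 holds General R's payoff strictly below b2 in every row: 6 < 9, -1 < 4.
So b2 is strictly dominated for General C.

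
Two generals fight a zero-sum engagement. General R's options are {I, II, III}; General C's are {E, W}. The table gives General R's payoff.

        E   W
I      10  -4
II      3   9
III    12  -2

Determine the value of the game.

57/10

Row minima: I → -4, II → 3, III → -2; maximin = 3.
Column maxima: E → 12, W → 9; minimax = 9.
3 ≠ 9, so there is no saddle point; optimal play is mixed.
I is strictly dominated by III, so General R never plays it.
On the remaining 2×2 (II, III vs E, W):
Let General R play II with probability p. Expected payoff against E: 3p + 12(1−p) = −9p + 12; against W: 9p + (-2)(1−p) = 11p − 2.
Setting these equal: −9p + 12 = 11p − 2 ⇒ −20p = -14 ⇒ p = 7/10, and the value is (-9)·(7/10) + 12 = 57/10.
For General C: with q = P(E), equating II's and III's payoffs gives −6q + 9 = 14q − 2 ⇒ q = 11/20.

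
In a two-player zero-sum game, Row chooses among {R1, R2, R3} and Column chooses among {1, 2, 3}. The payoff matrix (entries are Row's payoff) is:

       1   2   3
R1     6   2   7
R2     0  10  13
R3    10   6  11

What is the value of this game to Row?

50/7

Row minima: R1 → 2, R2 → 0, R3 → 6; maximin = 6.
Column maxima: 1 → 10, 2 → 10, 3 → 13; minimax = 10.
6 ≠ 10, so there is no saddle point; optimal play is mixed.
R1 is strictly dominated by R3, so Row never plays it.
3 is strictly dominated by 1 (it gives Row strictly more in every row), so Column never plays it.
On the remaining 2×2 (R2, R3 vs 1, 2):
Let Row play R2 with probability p. Expected payoff against 1: 0p + 10(1−p) = −10p + 10; against 2: 10p + 6(1−p) = 4p + 6.
Setting these equal: −10p + 10 = 4p + 6 ⇒ −14p = -4 ⇒ p = 2/7, and the value is (-10)·(2/7) + 10 = 50/7.
For Column: with q = P(1), equating R2's and R3's payoffs gives −10q + 10 = 4q + 6 ⇒ q = 2/7.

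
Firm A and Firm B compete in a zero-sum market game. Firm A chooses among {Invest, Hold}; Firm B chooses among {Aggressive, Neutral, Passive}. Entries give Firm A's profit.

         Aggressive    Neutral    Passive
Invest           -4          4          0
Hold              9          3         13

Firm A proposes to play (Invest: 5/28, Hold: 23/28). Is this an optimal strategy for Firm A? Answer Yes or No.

No

Against Aggressive this mix gives (5/28)·(-4) + (23/28)·9 = 187/28.
Against Neutral this mix gives (5/28)·4 + (23/28)·3 = 89/28.
Against Passive this mix gives (5/28)·0 + (23/28)·13 = 299/28.
Firm B will play Neutral, holding Firm A to 89/28. Shifting weight toward the row that does better against Neutral would raise this floor (the equalizing mix achieves 24/7 against both Neutral and Aggressive), so the proposed strategy is not optimal.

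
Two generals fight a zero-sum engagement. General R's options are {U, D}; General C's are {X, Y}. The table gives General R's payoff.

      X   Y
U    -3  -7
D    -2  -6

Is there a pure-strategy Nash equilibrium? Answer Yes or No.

Yes

Row minima: U → -7, D → -6; maximin = -6.
Column maxima: X → -2, Y → -6; minimax = -6.
maximin = minimax = -6, so a saddle point exists.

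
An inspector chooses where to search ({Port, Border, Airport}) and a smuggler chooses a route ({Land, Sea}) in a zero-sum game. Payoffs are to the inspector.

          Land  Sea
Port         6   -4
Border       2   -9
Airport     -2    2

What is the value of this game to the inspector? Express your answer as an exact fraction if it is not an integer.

2/7

Row minima: Port → -4, Border → -9, Airport → -2; maximin = -2.
Column maxima: Land → 6, Sea → 2; minimax = 2.
-2 ≠ 2, so there is no saddle point; optimal play is mixed.
Border is strictly dominated by Port, so the inspector never plays it.
On the remaining 2×2 (Port, Airport vs Land, Sea):
Let the inspector play Port with probability p. Expected payoff against Land: 6p + (-2)(1−p) = 8p − 2; against Sea: (-4)p + 2(1−p) = −6p + 2.
Setting these equal: 8p − 2 = −6p + 2 ⇒ 14p = 4 ⇒ p = 2/7, and the value is (8)·(2/7) − 2 = 2/7.
For the smuggler: with q = P(Land), equating Port's and Airport's payoffs gives 10q − 4 = −4q + 2 ⇒ q = 3/7.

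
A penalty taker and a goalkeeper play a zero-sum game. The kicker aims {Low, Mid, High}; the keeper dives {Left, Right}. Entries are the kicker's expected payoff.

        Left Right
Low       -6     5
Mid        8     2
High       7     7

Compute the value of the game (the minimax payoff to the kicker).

7

Row minima: Low → -6, Mid → 2, High → 7; maximin = 7.
Column maxima: Left → 8, Right → 7; minimax = 7.
Since maximin = minimax = 7, there is a saddle point and the value is 7.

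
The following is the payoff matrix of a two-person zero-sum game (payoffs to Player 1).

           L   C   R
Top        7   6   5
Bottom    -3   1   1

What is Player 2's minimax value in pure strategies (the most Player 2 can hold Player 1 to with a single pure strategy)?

5

Column maxima: L → 7, C → 6, R → 5.
The smallest of these is 5.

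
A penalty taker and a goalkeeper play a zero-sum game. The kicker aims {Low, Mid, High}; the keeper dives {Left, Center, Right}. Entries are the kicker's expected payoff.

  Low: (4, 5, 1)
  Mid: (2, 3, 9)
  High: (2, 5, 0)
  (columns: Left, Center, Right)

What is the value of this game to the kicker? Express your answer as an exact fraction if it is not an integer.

17/5

Row minima: Low → 1, Mid → 2, High → 0; maximin = 2.
Column maxima: Left → 4, Center → 5, Right → 9; minimax = 4.
2 ≠ 4, so there is no saddle point; optimal play is mixed.
Center is strictly dominated by Left (it gives the kicker strictly more in every row), so the keeper never plays it.
With Center eliminated, High is strictly dominated by Low (Low gives the kicker strictly more in every remaining column), so the kicker never plays it.
On the remaining 2×2 (Low, Mid vs Left, Right):
Let the kicker play Low with probability p. Expected payoff against Left: 4p + 2(1−p) = 2p + 2; against Right: 1p + 9(1−p) = −8p + 9.
Setting these equal: 2p + 2 = −8p + 9 ⇒ 10p = 7 ⇒ p = 7/10, and the value is (2)·(7/10) + 2 = 17/5.
For the keeper: with q = P(Left), equating Low's and Mid's payoffs gives 3q + 1 = −7q + 9 ⇒ q = 4/5.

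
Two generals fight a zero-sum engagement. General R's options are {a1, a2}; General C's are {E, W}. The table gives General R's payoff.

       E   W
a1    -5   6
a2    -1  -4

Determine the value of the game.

Row minima: a1 → -5, a2 → -4; maximin = -4.
Column maxima: E → -1, W → 6; minimax = -1.
-4 ≠ -1, so there is no saddle point; optimal play is mixed.
Let General R play a1 with probability p. Expected payoff against E: (-5)p + (-1)(1−p) = −4p − 1; against W: 6p + (-4)(1−p) = 10p − 4.
Setting these equal: −4p − 1 = 10p − 4 ⇒ −14p = -3 ⇒ p = 3/14, and the value is (-4)·(3/14) − 1 = -13/7.
For General C: with q = P(E), equating a1's and a2's payoffs gives −11q + 6 = 3q − 4 ⇒ q = 5/7.

-13/7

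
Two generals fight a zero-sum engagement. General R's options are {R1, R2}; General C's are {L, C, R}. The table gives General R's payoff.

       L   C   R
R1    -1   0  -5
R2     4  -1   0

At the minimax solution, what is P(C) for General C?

Row minima: R1 → -5, R2 → -1; maximin = -1.
Column maxima: L → 4, C → 0, R → 0; minimax = 0.
-1 ≠ 0, so there is no saddle point; optimal play is mixed.
L is strictly dominated by R (it gives General R strictly more in every row), so General C never plays it.
On the remaining 2×2 (R1, R2 vs C, R):
Let General R play R1 with probability p. Expected payoff against C: 0p + (-1)(1−p) = p − 1; against R: (-5)p + 0(1−p) = −5p.
Setting these equal: p − 1 = −5p ⇒ 6p = 1 ⇒ p = 1/6, and the value is (1)·(1/6) − 1 = -5/6.
For General C: with q = P(C), equating R1's and R2's payoffs gives 5q − 5 = −q ⇒ q = 5/6.

5/6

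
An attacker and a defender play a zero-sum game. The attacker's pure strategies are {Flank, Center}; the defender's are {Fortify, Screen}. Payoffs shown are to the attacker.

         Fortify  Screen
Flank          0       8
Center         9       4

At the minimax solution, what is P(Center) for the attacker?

Row minima: Flank → 0, Center → 4; maximin = 4.
Column maxima: Fortify → 9, Screen → 8; minimax = 8.
4 ≠ 8, so there is no saddle point; optimal play is mixed.
Let the attacker play Flank with probability p. Expected payoff against Fortify: 0p + 9(1−p) = −9p + 9; against Screen: 8p + 4(1−p) = 4p + 4.
Setting these equal: −9p + 9 = 4p + 4 ⇒ −13p = -5 ⇒ p = 5/13, and the value is (-9)·(5/13) + 9 = 72/13.
For the defender: with q = P(Fortify), equating Flank's and Center's payoffs gives −8q + 8 = 5q + 4 ⇒ q = 4/13.

8/13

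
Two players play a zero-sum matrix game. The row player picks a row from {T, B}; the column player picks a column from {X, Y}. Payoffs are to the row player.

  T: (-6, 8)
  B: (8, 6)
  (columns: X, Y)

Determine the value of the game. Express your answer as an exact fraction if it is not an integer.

25/4

Row minima: T → -6, B → 6; maximin = 6.
Column maxima: X → 8, Y → 8; minimax = 8.
6 ≠ 8, so there is no saddle point; optimal play is mixed.
Let the row player play T with probability p. Expected payoff against X: (-6)p + 8(1−p) = −14p + 8; against Y: 8p + 6(1−p) = 2p + 6.
Setting these equal: −14p + 8 = 2p + 6 ⇒ −16p = -2 ⇒ p = 1/8, and the value is (-14)·(1/8) + 8 = 25/4.
For the column player: with q = P(X), equating T's and B's payoffs gives −14q + 8 = 2q + 6 ⇒ q = 1/8.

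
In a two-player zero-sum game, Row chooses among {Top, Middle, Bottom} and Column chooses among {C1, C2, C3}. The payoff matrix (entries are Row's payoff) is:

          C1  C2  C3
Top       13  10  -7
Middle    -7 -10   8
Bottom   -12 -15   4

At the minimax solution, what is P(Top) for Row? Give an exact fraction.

18/35

Row minima: Top → -7, Middle → -10, Bottom → -15; maximin = -7.
Column maxima: C1 → 13, C2 → 10, C3 → 8; minimax = 8.
-7 ≠ 8, so there is no saddle point; optimal play is mixed.
Bottom is strictly dominated by Middle, so Row never plays it.
C1 is strictly dominated by C2 (it gives Row strictly more in every row), so Column never plays it.
On the remaining 2×2 (Top, Middle vs C2, C3):
Let Row play Top with probability p. Expected payoff against C2: 10p + (-10)(1−p) = 20p − 10; against C3: (-7)p + 8(1−p) = −15p + 8.
Setting these equal: 20p − 10 = −15p + 8 ⇒ 35p = 18 ⇒ p = 18/35, and the value is (20)·(18/35) − 10 = 2/7.
For Column: with q = P(C2), equating Top's and Middle's payoffs gives 17q − 7 = −18q + 8 ⇒ q = 3/7.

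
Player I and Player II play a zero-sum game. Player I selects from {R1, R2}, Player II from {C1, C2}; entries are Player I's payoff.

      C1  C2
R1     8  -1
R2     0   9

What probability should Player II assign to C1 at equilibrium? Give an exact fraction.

5/9

Row minima: R1 → -1, R2 → 0; maximin = 0.
Column maxima: C1 → 8, C2 → 9; minimax = 8.
0 ≠ 8, so there is no saddle point; optimal play is mixed.
Let Player I play R1 with probability p. Expected payoff against C1: 8p + 0(1−p) = 8p; against C2: (-1)p + 9(1−p) = −10p + 9.
Setting these equal: 8p = −10p + 9 ⇒ 18p = 9 ⇒ p = 1/2, and the value is (8)·(1/2) = 4.
For Player II: with q = P(C1), equating R1's and R2's payoffs gives 9q − 1 = −9q + 9 ⇒ q = 5/9.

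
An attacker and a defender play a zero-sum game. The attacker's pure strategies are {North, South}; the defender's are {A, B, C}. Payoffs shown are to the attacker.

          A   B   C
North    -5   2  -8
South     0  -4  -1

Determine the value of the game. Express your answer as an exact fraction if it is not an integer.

-34/13

Row minima: North → -8, South → -4; maximin = -4.
Column maxima: A → 0, B → 2, C → -1; minimax = -1.
-4 ≠ -1, so there is no saddle point; optimal play is mixed.
A is strictly dominated by C (it gives the attacker strictly more in every row), so the defender never plays it.
On the remaining 2×2 (North, South vs B, C):
Let the attacker play North with probability p. Expected payoff against B: 2p + (-4)(1−p) = 6p − 4; against C: (-8)p + (-1)(1−p) = −7p − 1.
Setting these equal: 6p − 4 = −7p − 1 ⇒ 13p = 3 ⇒ p = 3/13, and the value is (6)·(3/13) − 4 = -34/13.
For the defender: with q = P(B), equating North's and South's payoffs gives 10q − 8 = −3q − 1 ⇒ q = 7/13.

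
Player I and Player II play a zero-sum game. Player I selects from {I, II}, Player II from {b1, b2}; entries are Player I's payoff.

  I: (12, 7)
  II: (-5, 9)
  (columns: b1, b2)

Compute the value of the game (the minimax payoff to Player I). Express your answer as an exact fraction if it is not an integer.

143/19

Row minima: I → 7, II → -5; maximin = 7.
Column maxima: b1 → 12, b2 → 9; minimax = 9.
7 ≠ 9, so there is no saddle point; optimal play is mixed.
Let Player I play I with probability p. Expected payoff against b1: 12p + (-5)(1−p) = 17p − 5; against b2: 7p + 9(1−p) = −2p + 9.
Setting these equal: 17p − 5 = −2p + 9 ⇒ 19p = 14 ⇒ p = 14/19, and the value is (17)·(14/19) − 5 = 143/19.
For Player II: with q = P(b1), equating I's and II's payoffs gives 5q + 7 = −14q + 9 ⇒ q = 2/19.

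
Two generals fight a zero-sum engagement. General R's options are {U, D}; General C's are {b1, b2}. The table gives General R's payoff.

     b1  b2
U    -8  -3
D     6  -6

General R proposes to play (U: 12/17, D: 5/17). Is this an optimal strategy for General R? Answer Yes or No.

Yes

Against b1 this mix gives (12/17)·(-8) + (5/17)·6 = -66/17.
Against b2 this mix gives (12/17)·(-3) + (5/17)·(-6) = -66/17.
All of General C's active replies (b1, b2) yield -66/17, and no column does worse for General R. The mix makes General C indifferent and guarantees -66/17, so it is optimal.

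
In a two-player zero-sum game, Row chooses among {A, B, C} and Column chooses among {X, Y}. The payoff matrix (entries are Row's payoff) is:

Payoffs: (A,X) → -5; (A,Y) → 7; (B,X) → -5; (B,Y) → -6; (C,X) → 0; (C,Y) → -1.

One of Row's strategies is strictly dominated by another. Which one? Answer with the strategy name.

C gives a strictly higher payoff than B against every column: 0 > -5, -1 > -6.
So B is strictly dominated and Row never plays it.

B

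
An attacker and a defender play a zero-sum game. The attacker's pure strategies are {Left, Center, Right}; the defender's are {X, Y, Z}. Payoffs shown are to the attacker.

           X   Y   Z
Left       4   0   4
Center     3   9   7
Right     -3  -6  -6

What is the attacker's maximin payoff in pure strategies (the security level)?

3

Row minima: Left → 0, Center → 3, Right → -6.
The best of these is 3.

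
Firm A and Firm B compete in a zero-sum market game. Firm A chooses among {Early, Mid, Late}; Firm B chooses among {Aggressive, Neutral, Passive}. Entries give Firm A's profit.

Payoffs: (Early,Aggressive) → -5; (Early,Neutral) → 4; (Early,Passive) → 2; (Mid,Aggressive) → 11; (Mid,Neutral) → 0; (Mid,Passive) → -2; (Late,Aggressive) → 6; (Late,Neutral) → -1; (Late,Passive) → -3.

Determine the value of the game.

3/5

Row minima: Early → -5, Mid → -2, Late → -3; maximin = -2.
Column maxima: Aggressive → 11, Neutral → 4, Passive → 2; minimax = 2.
-2 ≠ 2, so there is no saddle point; optimal play is mixed.
Late is strictly dominated by Mid, so Firm A never plays it.
Neutral is strictly dominated by Passive (it gives Firm A strictly more in every row), so Firm B never plays it.
On the remaining 2×2 (Early, Mid vs Aggressive, Passive):
Let Firm A play Early with probability p. Expected payoff against Aggressive: (-5)p + 11(1−p) = −16p + 11; against Passive: 2p + (-2)(1−p) = 4p − 2.
Setting these equal: −16p + 11 = 4p − 2 ⇒ −20p = -13 ⇒ p = 13/20, and the value is (-16)·(13/20) + 11 = 3/5.
For Firm B: with q = P(Aggressive), equating Early's and Mid's payoffs gives −7q + 2 = 13q − 2 ⇒ q = 1/5.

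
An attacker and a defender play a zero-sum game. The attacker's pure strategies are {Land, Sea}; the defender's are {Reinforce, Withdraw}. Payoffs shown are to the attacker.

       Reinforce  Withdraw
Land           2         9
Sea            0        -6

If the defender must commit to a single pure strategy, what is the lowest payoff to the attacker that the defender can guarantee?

2

Column maxima: Reinforce → 2, Withdraw → 9.
The smallest of these is 2.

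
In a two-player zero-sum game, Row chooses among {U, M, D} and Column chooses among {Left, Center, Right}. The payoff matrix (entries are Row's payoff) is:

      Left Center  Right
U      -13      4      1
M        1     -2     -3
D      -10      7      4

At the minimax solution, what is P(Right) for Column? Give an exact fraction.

Row minima: U → -13, M → -3, D → -10; maximin = -3.
Column maxima: Left → 1, Center → 7, Right → 4; minimax = 1.
-3 ≠ 1, so there is no saddle point; optimal play is mixed.
U is strictly dominated by D, so Row never plays it.
Center is strictly dominated by Right (it gives Row strictly more in every row), so Column never plays it.
On the remaining 2×2 (M, D vs Left, Right):
Let Row play M with probability p. Expected payoff against Left: 1p + (-10)(1−p) = 11p − 10; against Right: (-3)p + 4(1−p) = −7p + 4.
Setting these equal: 11p − 10 = −7p + 4 ⇒ 18p = 14 ⇒ p = 7/9, and the value is (11)·(7/9) − 10 = -13/9.
For Column: with q = P(Left), equating M's and D's payoffs gives 4q − 3 = −14q + 4 ⇒ q = 7/18.

11/18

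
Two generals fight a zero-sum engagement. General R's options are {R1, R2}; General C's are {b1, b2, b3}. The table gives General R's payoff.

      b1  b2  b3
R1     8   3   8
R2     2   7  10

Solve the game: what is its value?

5

Row minima: R1 → 3, R2 → 2; maximin = 3.
Column maxima: b1 → 8, b2 → 7, b3 → 10; minimax = 7.
3 ≠ 7, so there is no saddle point; optimal play is mixed.
b3 is strictly dominated by b2 (it gives General R strictly more in every row), so General C never plays it.
On the remaining 2×2 (R1, R2 vs b1, b2):
Let General R play R1 with probability p. Expected payoff against b1: 8p + 2(1−p) = 6p + 2; against b2: 3p + 7(1−p) = −4p + 7.
Setting these equal: 6p + 2 = −4p + 7 ⇒ 10p = 5 ⇒ p = 1/2, and the value is (6)·(1/2) + 2 = 5.
For General C: with q = P(b1), equating R1's and R2's payoffs gives 5q + 3 = −5q + 7 ⇒ q = 2/5.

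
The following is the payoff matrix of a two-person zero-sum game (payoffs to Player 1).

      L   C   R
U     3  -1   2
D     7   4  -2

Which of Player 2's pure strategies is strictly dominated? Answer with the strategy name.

C holds Player 1's payoff strictly below L in every row: -1 < 3, 4 < 7.
So L is strictly dominated for Player 2.

L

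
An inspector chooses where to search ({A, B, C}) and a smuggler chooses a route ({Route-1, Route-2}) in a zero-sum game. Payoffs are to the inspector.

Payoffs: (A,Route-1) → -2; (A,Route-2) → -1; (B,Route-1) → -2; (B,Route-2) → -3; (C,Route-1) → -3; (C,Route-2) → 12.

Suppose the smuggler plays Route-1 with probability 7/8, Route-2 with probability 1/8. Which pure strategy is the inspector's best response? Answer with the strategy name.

C

Expected payoff of A: (7/8)·(-2) + (1/8)·(-1) = -15/8.
Expected payoff of B: (7/8)·(-2) + (1/8)·(-3) = -17/8.
Expected payoff of C: (7/8)·(-3) + (1/8)·12 = -9/8.
The largest is -9/8, so the inspector's best response is C.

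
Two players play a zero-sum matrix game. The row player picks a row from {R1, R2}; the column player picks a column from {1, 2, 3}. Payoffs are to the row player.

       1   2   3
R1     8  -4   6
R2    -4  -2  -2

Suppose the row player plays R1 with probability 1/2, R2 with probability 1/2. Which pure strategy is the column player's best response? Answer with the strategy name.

2

If the column player plays 1, the row player's expected payoff is (1/2)·8 + (1/2)·(-4) = 2.
If the column player plays 2, the row player's expected payoff is (1/2)·(-4) + (1/2)·(-2) = -3.
If the column player plays 3, the row player's expected payoff is (1/2)·6 + (1/2)·(-2) = 2.
The column player minimizes the row player's payoff; the smallest is -3, so the best response is 2.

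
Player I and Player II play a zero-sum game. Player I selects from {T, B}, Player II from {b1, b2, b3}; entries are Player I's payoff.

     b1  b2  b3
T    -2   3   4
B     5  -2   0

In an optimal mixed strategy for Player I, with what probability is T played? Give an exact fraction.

Row minima: T → -2, B → -2; maximin = -2.
Column maxima: b1 → 5, b2 → 3, b3 → 4; minimax = 3.
-2 ≠ 3, so there is no saddle point; optimal play is mixed.
b3 is strictly dominated by b2 (it gives Player I strictly more in every row), so Player II never plays it.
On the remaining 2×2 (T, B vs b1, b2):
Let Player I play T with probability p. Expected payoff against b1: (-2)p + 5(1−p) = −7p + 5; against b2: 3p + (-2)(1−p) = 5p − 2.
Setting these equal: −7p + 5 = 5p − 2 ⇒ −12p = -7 ⇒ p = 7/12, and the value is (-7)·(7/12) + 5 = 11/12.
For Player II: with q = P(b1), equating T's and B's payoffs gives −5q + 3 = 7q − 2 ⇒ q = 5/12.

7/12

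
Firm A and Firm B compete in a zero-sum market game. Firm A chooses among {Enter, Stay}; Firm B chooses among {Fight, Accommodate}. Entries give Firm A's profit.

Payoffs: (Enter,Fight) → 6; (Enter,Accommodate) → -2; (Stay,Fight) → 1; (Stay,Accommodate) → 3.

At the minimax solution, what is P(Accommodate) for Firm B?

Row minima: Enter → -2, Stay → 1; maximin = 1.
Column maxima: Fight → 6, Accommodate → 3; minimax = 3.
1 ≠ 3, so there is no saddle point; optimal play is mixed.
Let Firm A play Enter with probability p. Expected payoff against Fight: 6p + 1(1−p) = 5p + 1; against Accommodate: (-2)p + 3(1−p) = −5p + 3.
Setting these equal: 5p + 1 = −5p + 3 ⇒ 10p = 2 ⇒ p = 1/5, and the value is (5)·(1/5) + 1 = 2.
For Firm B: with q = P(Fight), equating Enter's and Stay's payoffs gives 8q − 2 = −2q + 3 ⇒ q = 1/2.

1/2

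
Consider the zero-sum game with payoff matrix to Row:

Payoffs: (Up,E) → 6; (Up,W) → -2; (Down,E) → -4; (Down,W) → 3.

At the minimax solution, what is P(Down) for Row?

8/15

Row minima: Up → -2, Down → -4; maximin = -2.
Column maxima: E → 6, W → 3; minimax = 3.
-2 ≠ 3, so there is no saddle point; optimal play is mixed.
Let Row play Up with probability p. Expected payoff against E: 6p + (-4)(1−p) = 10p − 4; against W: (-2)p + 3(1−p) = −5p + 3.
Setting these equal: 10p − 4 = −5p + 3 ⇒ 15p = 7 ⇒ p = 7/15, and the value is (10)·(7/15) − 4 = 2/3.
For Column: with q = P(E), equating Up's and Down's payoffs gives 8q − 2 = −7q + 3 ⇒ q = 1/3.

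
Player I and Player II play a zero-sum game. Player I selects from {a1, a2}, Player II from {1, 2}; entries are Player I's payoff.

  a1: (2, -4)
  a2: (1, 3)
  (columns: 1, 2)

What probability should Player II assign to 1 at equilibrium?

Row minima: a1 → -4, a2 → 1; maximin = 1.
Column maxima: 1 → 2, 2 → 3; minimax = 2.
1 ≠ 2, so there is no saddle point; optimal play is mixed.
Let Player I play a1 with probability p. Expected payoff against 1: 2p + 1(1−p) = p + 1; against 2: (-4)p + 3(1−p) = −7p + 3.
Setting these equal: p + 1 = −7p + 3 ⇒ 8p = 2 ⇒ p = 1/4, and the value is (1)·(1/4) + 1 = 5/4.
For Player II: with q = P(1), equating a1's and a2's payoffs gives 6q − 4 = −2q + 3 ⇒ q = 7/8.

7/8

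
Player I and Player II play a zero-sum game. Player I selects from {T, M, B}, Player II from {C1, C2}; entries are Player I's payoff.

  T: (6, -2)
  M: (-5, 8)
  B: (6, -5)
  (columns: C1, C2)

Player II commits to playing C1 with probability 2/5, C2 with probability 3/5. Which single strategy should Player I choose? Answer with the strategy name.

Expected payoff of T: (2/5)·6 + (3/5)·(-2) = 6/5.
Expected payoff of M: (2/5)·(-5) + (3/5)·8 = 14/5.
Expected payoff of B: (2/5)·6 + (3/5)·(-5) = -3/5.
The largest is 14/5, so Player I's best response is M.

M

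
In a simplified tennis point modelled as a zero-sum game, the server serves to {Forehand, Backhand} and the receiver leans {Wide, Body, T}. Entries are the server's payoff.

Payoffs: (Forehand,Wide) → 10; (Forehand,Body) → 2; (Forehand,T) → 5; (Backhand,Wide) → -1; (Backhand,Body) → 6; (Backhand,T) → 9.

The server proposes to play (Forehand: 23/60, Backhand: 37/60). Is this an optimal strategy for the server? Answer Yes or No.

No

Against Wide this mix gives (23/60)·10 + (37/60)·(-1) = 193/60.
Against Body this mix gives (23/60)·2 + (37/60)·6 = 67/15.
Against T this mix gives (23/60)·5 + (37/60)·9 = 112/15.
The receiver will play Wide, holding the server to 193/60. Shifting weight toward the row that does better against Wide would raise this floor (the equalizing mix achieves 62/15 against both Wide and Body), so the proposed strategy is not optimal.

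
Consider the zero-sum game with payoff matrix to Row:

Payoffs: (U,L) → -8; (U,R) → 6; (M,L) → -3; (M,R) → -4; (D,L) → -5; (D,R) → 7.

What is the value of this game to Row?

Row minima: U → -8, M → -4, D → -5; maximin = -4.
Column maxima: L → -3, R → 7; minimax = -3.
-4 ≠ -3, so there is no saddle point; optimal play is mixed.
U is strictly dominated by D, so Row never plays it.
On the remaining 2×2 (M, D vs L, R):
Let Row play M with probability p. Expected payoff against L: (-3)p + (-5)(1−p) = 2p − 5; against R: (-4)p + 7(1−p) = −11p + 7.
Setting these equal: 2p − 5 = −11p + 7 ⇒ 13p = 12 ⇒ p = 12/13, and the value is (2)·(12/13) − 5 = -41/13.
For Column: with q = P(L), equating M's and D's payoffs gives q − 4 = −12q + 7 ⇒ q = 11/13.

-41/13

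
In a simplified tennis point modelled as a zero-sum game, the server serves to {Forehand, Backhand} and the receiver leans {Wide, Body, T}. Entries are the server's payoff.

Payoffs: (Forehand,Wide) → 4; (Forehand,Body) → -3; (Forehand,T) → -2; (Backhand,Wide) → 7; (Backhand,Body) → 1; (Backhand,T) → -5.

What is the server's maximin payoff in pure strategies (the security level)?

Row minima: Forehand → -3, Backhand → -5.
The best of these is -3.

-3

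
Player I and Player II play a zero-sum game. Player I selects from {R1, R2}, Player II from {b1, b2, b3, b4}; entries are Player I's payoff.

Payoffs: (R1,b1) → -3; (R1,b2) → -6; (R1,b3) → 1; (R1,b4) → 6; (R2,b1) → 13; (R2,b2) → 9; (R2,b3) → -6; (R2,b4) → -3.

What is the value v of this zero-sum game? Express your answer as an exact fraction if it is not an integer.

-27/22

Row minima: R1 → -6, R2 → -6; maximin = -6.
Column maxima: b1 → 13, b2 → 9, b3 → 1, b4 → 6; minimax = 1.
-6 ≠ 1, so there is no saddle point; optimal play is mixed.
b1 is strictly dominated by b2 (it gives Player I strictly more in every row), so Player II never plays it.
b4 is strictly dominated by b3 (it gives Player I strictly more in every row), so Player II never plays it.
On the remaining 2×2 (R1, R2 vs b2, b3):
Let Player I play R1 with probability p. Expected payoff against b2: (-6)p + 9(1−p) = −15p + 9; against b3: 1p + (-6)(1−p) = 7p − 6.
Setting these equal: −15p + 9 = 7p − 6 ⇒ −22p = -15 ⇒ p = 15/22, and the value is (-15)·(15/22) + 9 = -27/22.
For Player II: with q = P(b2), equating R1's and R2's payoffs gives −7q + 1 = 15q − 6 ⇒ q = 7/22.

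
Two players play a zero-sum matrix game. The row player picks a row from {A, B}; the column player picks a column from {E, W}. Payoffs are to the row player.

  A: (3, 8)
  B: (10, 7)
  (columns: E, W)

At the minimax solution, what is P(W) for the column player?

Row minima: A → 3, B → 7; maximin = 7.
Column maxima: E → 10, W → 8; minimax = 8.
7 ≠ 8, so there is no saddle point; optimal play is mixed.
Let the row player play A with probability p. Expected payoff against E: 3p + 10(1−p) = −7p + 10; against W: 8p + 7(1−p) = p + 7.
Setting these equal: −7p + 10 = p + 7 ⇒ −8p = -3 ⇒ p = 3/8, and the value is (-7)·(3/8) + 10 = 59/8.
For the column player: with q = P(E), equating A's and B's payoffs gives −5q + 8 = 3q + 7 ⇒ q = 1/8.

7/8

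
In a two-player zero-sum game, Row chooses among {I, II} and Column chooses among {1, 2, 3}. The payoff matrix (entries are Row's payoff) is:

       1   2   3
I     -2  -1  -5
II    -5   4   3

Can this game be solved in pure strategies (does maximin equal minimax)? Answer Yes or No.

No

Row minima: I → -5, II → -5; maximin = -5.
Column maxima: 1 → -2, 2 → 4, 3 → 3; minimax = -2.
-5 ≠ -2, so no pure-strategy equilibrium exists.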